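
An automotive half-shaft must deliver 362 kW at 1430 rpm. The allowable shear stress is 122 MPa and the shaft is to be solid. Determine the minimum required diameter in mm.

46.6 mm

ω = 2π·1430/60 = 149.7 rad/s, so T = P/ω = 362×10³ / 149.7 = 2417 N·m.
For a solid shaft τ_max = 16T/(πd³), so d = (16T/(π τ_allow))^(1/3) = (16·2417/(π·1.22×10^8))^(1/3) = 0.04656 m.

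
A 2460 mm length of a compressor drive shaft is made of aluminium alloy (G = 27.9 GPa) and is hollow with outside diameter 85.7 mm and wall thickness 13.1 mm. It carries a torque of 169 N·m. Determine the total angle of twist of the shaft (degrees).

0.210°

J = π(d_o⁴ − d_i⁴)/32 = π(0.0857⁴ − 0.0595⁴)/32 = 4.065×10^-6 m⁴.
θ = T·L/(G·J) = 169.0 × 2.46 / (27.9×10⁹ × 4.065×10^-6) = 3.665×10^-3 rad.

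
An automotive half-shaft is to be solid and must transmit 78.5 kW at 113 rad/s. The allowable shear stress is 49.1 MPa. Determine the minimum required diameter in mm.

ω = 113 rad/s, so T = P/ω = 78.5×10³ / 113.0 = 694.7 N·m.
For a solid shaft τ_max = 16T/(πd³), so d = (16T/(π τ_allow))^(1/3) = (16·694.7/(π·4.91×10^7))^(1/3) = 0.04161 m.

41.6 mm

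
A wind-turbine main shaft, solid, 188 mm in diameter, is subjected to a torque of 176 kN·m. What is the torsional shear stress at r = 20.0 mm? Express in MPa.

J = πd⁴/32 = π(0.188)⁴/32 = 1.226×10^-4 m⁴.
Shear stress varies linearly with radius: τ = T·r/J = 176000 × 0.0200 / 1.226×10^-4 = 2.870×10^7 Pa.

28.7 MPa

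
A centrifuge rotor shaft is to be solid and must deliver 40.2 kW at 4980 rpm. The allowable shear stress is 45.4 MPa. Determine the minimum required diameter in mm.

ω = 2π·4980/60 = 521.5 rad/s, so T = P/ω = 40.2×10³ / 521.5 = 77.08 N·m.
For a solid shaft τ_max = 16T/(πd³), so d = (16T/(π τ_allow))^(1/3) = (16·77.08/(π·4.54×10^7))^(1/3) = 0.02053 m.

20.5 mm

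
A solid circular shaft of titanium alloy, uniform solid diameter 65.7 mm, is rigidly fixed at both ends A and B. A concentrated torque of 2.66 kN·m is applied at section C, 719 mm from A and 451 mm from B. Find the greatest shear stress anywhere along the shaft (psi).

4260 psi

With uniform GJ and both ends fixed, compatibility θ_AC = θ_CB gives T_A·a = T_B·b, together with T_A + T_B = T₀.
T_A = T₀·b/(a+b) = 2660·451/1170 = 1025 N·m; T_B = 1635 N·m.
τ in each portion: τ_AC = 1.84×10^7 Pa, τ_CB = 2.94×10^7 Pa; maximum is in CB.
τ_max = T_CB·r/J = 1635·0.0329/1.83×10^-6 = 2.936×10^7 Pa.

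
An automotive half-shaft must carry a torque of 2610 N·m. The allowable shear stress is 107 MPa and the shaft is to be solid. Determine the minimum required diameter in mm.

For a solid shaft τ_max = 16T/(πd³), so d = (16T/(π τ_allow))^(1/3) = (16·2610/(π·1.07×10^8))^(1/3) = 0.04990 m.

49.9 mm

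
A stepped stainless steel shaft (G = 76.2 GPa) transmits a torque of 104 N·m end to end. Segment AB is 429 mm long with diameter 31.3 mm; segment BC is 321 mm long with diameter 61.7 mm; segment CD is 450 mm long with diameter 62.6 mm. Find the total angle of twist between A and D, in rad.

J_AB = π(0.0313)⁴/32 = 9.42×10^-8 m⁴; J_BC = π(0.0617)⁴/32 = 1.42×10^-6 m⁴; J_CD = π(0.0626)⁴/32 = 1.51×10^-6 m⁴.
θ = (T/G)·Σ L_i/J_i = (104.0/76.2×10⁹)·(0.429/9.42×10^-8 + 0.321/1.42×10^-6 + 0.450/1.51×10^-6) = 6.929×10^-3 rad.

0.00693 rad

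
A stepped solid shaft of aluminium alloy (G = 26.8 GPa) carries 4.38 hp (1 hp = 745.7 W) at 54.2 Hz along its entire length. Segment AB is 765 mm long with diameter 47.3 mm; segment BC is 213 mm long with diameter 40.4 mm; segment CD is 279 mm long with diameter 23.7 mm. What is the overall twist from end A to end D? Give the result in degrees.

ω = 2π·54.2 = 340.5 rad/s, so T = P/ω = 4.38×745.7 / 340.5 = 9.591 N·m.
J_AB = π(0.0473)⁴/32 = 4.91×10^-7 m⁴; J_BC = π(0.0404)⁴/32 = 2.62×10^-7 m⁴; J_CD = π(0.0237)⁴/32 = 3.10×10^-8 m⁴.
θ = (T/G)·Σ L_i/J_i = (9.591/26.8×10⁹)·(0.765/4.91×10^-7 + 0.213/2.62×10^-7 + 0.279/3.10×10^-8) = 4.072×10^-3 rad.

0.233°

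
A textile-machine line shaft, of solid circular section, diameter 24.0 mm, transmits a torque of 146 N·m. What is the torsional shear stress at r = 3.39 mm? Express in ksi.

2.20 ksi

J = πd⁴/32 = π(0.0240)⁴/32 = 3.257×10^-8 m⁴.
Shear stress varies linearly with radius: τ = T·r/J = 146.0 × 0.00339 / 3.257×10^-8 = 1.520×10^7 Pa.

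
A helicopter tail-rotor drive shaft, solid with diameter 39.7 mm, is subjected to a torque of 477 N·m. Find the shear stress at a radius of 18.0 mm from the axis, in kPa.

35200 kPa

J = πd⁴/32 = π(0.0397)⁴/32 = 2.439×10^-7 m⁴.
Shear stress varies linearly with radius: τ = T·r/J = 477.0 × 0.0180 / 2.439×10^-7 = 3.521×10^7 Pa.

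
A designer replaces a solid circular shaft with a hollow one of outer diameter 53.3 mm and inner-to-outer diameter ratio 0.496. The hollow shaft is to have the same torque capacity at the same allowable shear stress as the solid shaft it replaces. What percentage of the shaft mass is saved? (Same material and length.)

21.4 %

Equal τ_max and T ⇒ the solid shaft needs d_s³ = d_o³(1−k⁴), so d_s = 53.3·(1−0.496⁴)^(1/3) = 52.20 mm.
Area ratio A_h/A_s = d_o²(1−k²)/d_s² = (1−k²)/(1−k⁴)^(2/3) = 0.7860.
Mass saving = 1 − 0.7860 = 21.4 %.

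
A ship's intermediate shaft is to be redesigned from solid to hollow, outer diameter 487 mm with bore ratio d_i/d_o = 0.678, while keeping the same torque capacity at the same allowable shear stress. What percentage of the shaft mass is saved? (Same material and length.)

36.7 %

Equal τ_max and T ⇒ the solid shaft needs d_s³ = d_o³(1−k⁴), so d_s = 487·(1−0.678⁴)^(1/3) = 450.0 mm.
Area ratio A_h/A_s = d_o²(1−k²)/d_s² = (1−k²)/(1−k⁴)^(2/3) = 0.6330.
Mass saving = 1 − 0.6330 = 36.7 %.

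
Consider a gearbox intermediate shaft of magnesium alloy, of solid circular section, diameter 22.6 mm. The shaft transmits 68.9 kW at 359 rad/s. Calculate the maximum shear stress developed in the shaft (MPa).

84.7 MPa

ω = 359 rad/s, so T = P/ω = 68.9×10³ / 359.0 = 191.9 N·m.
J = πd⁴/32 = π(0.0226)⁴/32 = 2.561×10^-8 m⁴.
τ_max = T·r/J = 191.9 × 0.0113 / 2.561×10^-8 = 8.468×10^7 Pa.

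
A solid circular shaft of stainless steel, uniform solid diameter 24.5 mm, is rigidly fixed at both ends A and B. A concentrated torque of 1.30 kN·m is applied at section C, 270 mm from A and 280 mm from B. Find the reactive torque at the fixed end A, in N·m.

With uniform GJ and both ends fixed, compatibility θ_AC = θ_CB gives T_A·a = T_B·b, together with T_A + T_B = T₀.
T_A = T₀·b/(a+b) = 1300·280/550.0 = 661.8 N·m; T_B = 638.2 N·m.

662 N·m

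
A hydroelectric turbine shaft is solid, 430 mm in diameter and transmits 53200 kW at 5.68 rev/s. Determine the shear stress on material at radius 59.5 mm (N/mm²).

ω = 2π·5.68 = 35.69 rad/s, so T = P/ω = 53200×10³ / 35.69 = 1.491e6 N·m.
J = πd⁴/32 = π(0.430)⁴/32 = 3.356×10^-3 m⁴.
Shear stress varies linearly with radius: τ = T·r/J = 1.491e6 × 0.0595 / 3.356×10^-3 = 2.643×10^7 Pa.

26.4 N/mm²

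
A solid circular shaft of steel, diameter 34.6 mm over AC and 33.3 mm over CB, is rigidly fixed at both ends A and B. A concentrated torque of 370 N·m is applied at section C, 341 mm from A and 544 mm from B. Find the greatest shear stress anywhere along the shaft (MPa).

29.6 MPa

Compatibility: T_A·a/J_AC = T_B·b/J_CB with T_A + T_B = T₀.
J_AC = 1.41×10^-7 m⁴, J_CB = 1.21×10^-7 m⁴, so T_A = T₀·(J_AC/a)/((J_AC/a)+(J_CB/b)) = 240.6 N·m, T_B = 129.4 N·m.
τ in each portion: τ_AC = 2.96×10^7 Pa, τ_CB = 1.78×10^7 Pa; maximum is in AC.
τ_max = T_AC·r/J = 240.6·0.0173/1.41×10^-7 = 2.958×10^7 Pa.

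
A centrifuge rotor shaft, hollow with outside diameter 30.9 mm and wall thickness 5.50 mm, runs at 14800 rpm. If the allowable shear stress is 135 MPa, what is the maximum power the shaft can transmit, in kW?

J = π(d_o⁴ − d_i⁴)/32 = π(0.0309⁴ − 0.0199⁴)/32 = 7.411×10^-8 m⁴.
T_max = τ_allow·J/r = 1.35×10^8 × 7.411×10^-8 / 0.0154 = 647.5 N·m.
ω = 2π·14800/60 = 1550 rad/s, so P_max = T_max·ω = 1.004×10^6 W.

1000 kW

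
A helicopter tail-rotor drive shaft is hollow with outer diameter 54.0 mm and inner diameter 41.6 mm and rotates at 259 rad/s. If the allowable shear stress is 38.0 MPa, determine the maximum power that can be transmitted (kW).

J = π(d_o⁴ − d_i⁴)/32 = π(0.0540⁴ − 0.0416⁴)/32 = 5.408×10^-7 m⁴.
T_max = τ_allow·J/r = 3.80×10^7 × 5.408×10^-7 / 0.0270 = 761.1 N·m.
ω = 259 rad/s, so P_max = T_max·ω = 1.971×10^5 W.

197 kW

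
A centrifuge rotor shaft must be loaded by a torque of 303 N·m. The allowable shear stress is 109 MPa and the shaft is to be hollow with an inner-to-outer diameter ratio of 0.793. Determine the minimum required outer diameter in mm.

28.6 mm

For a hollow shaft with d_i/d_o = 0.793: τ_max = 16T/(π d_o³ (1−k⁴)), so d_o = [16T/(π τ_allow (1−k⁴))]^(1/3) = [16·303.0/(π·1.09×10^8·0.6045)]^(1/3) = 0.02861 m.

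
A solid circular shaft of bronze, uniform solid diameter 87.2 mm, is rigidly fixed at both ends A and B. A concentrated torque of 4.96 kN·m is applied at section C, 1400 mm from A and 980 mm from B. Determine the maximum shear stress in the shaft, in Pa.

2.24e7 Pa

With uniform GJ and both ends fixed, compatibility θ_AC = θ_CB gives T_A·a = T_B·b, together with T_A + T_B = T₀.
T_A = T₀·b/(a+b) = 4960·980/2380 = 2042 N·m; T_B = 2918 N·m.
τ in each portion: τ_AC = 1.57×10^7 Pa, τ_CB = 2.24×10^7 Pa; maximum is in CB.
τ_max = T_CB·r/J = 2918·0.0436/5.68×10^-6 = 2.241×10^7 Pa.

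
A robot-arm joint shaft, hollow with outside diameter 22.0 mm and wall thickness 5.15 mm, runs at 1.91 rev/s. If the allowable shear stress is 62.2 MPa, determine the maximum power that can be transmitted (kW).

1.44 kW

J = π(d_o⁴ − d_i⁴)/32 = π(0.0220⁴ − 0.0117⁴)/32 = 2.116×10^-8 m⁴.
T_max = τ_allow·J/r = 6.22×10^7 × 2.116×10^-8 / 0.0110 = 119.6 N·m.
ω = 2π·1.91 = 12.00 rad/s, so P_max = T_max·ω = 1436 W.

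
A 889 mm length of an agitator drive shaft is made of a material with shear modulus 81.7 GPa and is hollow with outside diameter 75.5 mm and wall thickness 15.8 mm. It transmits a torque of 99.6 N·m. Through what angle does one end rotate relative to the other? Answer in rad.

3.84e-4 rad

J = π(d_o⁴ − d_i⁴)/32 = π(0.0755⁴ − 0.0439⁴)/32 = 2.825×10^-6 m⁴.
θ = T·L/(G·J) = 99.60 × 0.889 / (81.7×10⁹ × 2.825×10^-6) = 3.836×10^-4 rad.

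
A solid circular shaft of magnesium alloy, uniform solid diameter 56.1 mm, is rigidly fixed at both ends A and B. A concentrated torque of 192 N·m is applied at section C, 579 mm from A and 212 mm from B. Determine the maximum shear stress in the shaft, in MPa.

4.05 MPa

With uniform GJ and both ends fixed, compatibility θ_AC = θ_CB gives T_A·a = T_B·b, together with T_A + T_B = T₀.
T_A = T₀·b/(a+b) = 192.0·212/791.0 = 51.46 N·m; T_B = 140.5 N·m.
τ in each portion: τ_AC = 1.48×10^6 Pa, τ_CB = 4.05×10^6 Pa; maximum is in CB.
τ_max = T_CB·r/J = 140.5·0.0281/9.72×10^-7 = 4.054×10^6 Pa.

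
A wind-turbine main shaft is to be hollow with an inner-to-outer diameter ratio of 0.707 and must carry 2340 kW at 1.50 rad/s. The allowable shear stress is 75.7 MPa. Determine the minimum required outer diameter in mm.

ω = 1.50 rad/s, so T = P/ω = 2340×10³ / 1.500 = 1.560e6 N·m.
For a hollow shaft with d_i/d_o = 0.707: τ_max = 16T/(π d_o³ (1−k⁴)), so d_o = [16T/(π τ_allow (1−k⁴))]^(1/3) = [16·1.560e6/(π·7.57×10^7·0.7502)]^(1/3) = 0.5191 m.

519 mm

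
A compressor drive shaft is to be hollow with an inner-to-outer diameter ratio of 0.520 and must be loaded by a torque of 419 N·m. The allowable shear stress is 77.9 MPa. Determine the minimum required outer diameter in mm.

For a hollow shaft with d_i/d_o = 0.520: τ_max = 16T/(π d_o³ (1−k⁴)), so d_o = [16T/(π τ_allow (1−k⁴))]^(1/3) = [16·419.0/(π·7.79×10^7·0.9269)]^(1/3) = 0.03092 m.

30.9 mm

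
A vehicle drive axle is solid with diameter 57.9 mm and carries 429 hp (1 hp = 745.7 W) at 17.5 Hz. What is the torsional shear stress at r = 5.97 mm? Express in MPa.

15.7 MPa

ω = 2π·17.5 = 110.0 rad/s, so T = P/ω = 429×745.7 / 110.0 = 2909 N·m.
J = πd⁴/32 = π(0.0579)⁴/32 = 1.103×10^-6 m⁴.
Shear stress varies linearly with radius: τ = T·r/J = 2909 × 0.00597 / 1.103×10^-6 = 1.574×10^7 Pa.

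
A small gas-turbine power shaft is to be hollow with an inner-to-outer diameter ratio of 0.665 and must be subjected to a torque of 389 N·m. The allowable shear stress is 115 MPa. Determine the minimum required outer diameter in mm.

27.8 mm

For a hollow shaft with d_i/d_o = 0.665: τ_max = 16T/(π d_o³ (1−k⁴)), so d_o = [16T/(π τ_allow (1−k⁴))]^(1/3) = [16·389.0/(π·1.15×10^8·0.8044)]^(1/3) = 0.02777 m.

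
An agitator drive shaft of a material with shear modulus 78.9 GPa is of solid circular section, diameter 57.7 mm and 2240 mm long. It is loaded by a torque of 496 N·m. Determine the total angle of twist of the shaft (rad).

0.0129 rad

J = πd⁴/32 = π(0.0577)⁴/32 = 1.088×10^-6 m⁴.
θ = T·L/(G·J) = 496.0 × 2.24 / (78.9×10⁹ × 1.088×10^-6) = 0.01294 rad.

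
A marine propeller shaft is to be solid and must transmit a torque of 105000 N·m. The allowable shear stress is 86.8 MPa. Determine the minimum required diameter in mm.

For a solid shaft τ_max = 16T/(πd³), so d = (16T/(π τ_allow))^(1/3) = (16·105000/(π·8.68×10^7))^(1/3) = 0.1833 m.

183 mm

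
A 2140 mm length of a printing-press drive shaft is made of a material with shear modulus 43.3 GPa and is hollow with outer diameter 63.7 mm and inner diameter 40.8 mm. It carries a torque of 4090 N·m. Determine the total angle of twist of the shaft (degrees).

8.61°

J = π(d_o⁴ − d_i⁴)/32 = π(0.0637⁴ − 0.0408⁴)/32 = 1.344×10^-6 m⁴.
θ = T·L/(G·J) = 4090 × 2.14 / (43.3×10⁹ × 1.344×10^-6) = 0.1504 rad.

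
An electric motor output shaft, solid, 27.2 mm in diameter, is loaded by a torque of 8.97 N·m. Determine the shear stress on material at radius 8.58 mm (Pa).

1.43e6 Pa

J = πd⁴/32 = π(0.0272)⁴/32 = 5.374×10^-8 m⁴.
Shear stress varies linearly with radius: τ = T·r/J = 8.970 × 0.00858 / 5.374×10^-8 = 1.432×10^6 Pa.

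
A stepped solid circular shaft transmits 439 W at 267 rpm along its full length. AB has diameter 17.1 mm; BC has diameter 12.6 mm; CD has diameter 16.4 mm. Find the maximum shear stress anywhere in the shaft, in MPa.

ω = 2π·267/60 = 27.96 rad/s, so T = P/ω = 439 / 27.96 = 15.70 N·m.
Under the same torque, τ_max = 16T/(πd³) is largest where d is smallest — segment BC (d = 12.6 mm).
τ_max = 16·15.70/(π·(0.0126)³) = 3.997×10^7 Pa.

40.0 MPa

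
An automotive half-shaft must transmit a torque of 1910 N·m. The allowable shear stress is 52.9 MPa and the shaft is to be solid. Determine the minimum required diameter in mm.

56.9 mm

For a solid shaft τ_max = 16T/(πd³), so d = (16T/(π τ_allow))^(1/3) = (16·1910/(π·5.29×10^7))^(1/3) = 0.05687 m.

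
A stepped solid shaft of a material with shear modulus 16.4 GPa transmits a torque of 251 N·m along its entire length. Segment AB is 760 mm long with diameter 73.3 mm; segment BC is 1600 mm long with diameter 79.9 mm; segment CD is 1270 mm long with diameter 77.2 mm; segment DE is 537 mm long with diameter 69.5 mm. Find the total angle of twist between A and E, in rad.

0.0194 rad

J_AB = π(0.0733)⁴/32 = 2.83×10^-6 m⁴; J_BC = π(0.0799)⁴/32 = 4.00×10^-6 m⁴; J_CD = π(0.0772)⁴/32 = 3.49×10^-6 m⁴; J_DE = π(0.0695)⁴/32 = 2.29×10^-6 m⁴.
θ = (T/G)·Σ L_i/J_i = (251.0/16.4×10⁹)·(0.760/2.83×10^-6 + 1.60/4.00×10^-6 + 1.27/3.49×10^-6 + 0.537/2.29×10^-6) = 0.01939 rad.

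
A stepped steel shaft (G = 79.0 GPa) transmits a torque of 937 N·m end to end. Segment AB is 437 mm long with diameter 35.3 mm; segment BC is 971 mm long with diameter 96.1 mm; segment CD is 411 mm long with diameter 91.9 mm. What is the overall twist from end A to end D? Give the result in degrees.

J_AB = π(0.0353)⁴/32 = 1.52×10^-7 m⁴; J_BC = π(0.0961)⁴/32 = 8.37×10^-6 m⁴; J_CD = π(0.0919)⁴/32 = 7.00×10^-6 m⁴.
θ = (T/G)·Σ L_i/J_i = (937.0/79.0×10⁹)·(0.437/1.52×10^-7 + 0.971/8.37×10^-6 + 0.411/7.00×10^-6) = 0.03607 rad.

2.07°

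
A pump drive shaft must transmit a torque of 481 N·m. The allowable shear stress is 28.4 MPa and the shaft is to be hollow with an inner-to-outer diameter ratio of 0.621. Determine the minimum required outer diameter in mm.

46.6 mm

For a hollow shaft with d_i/d_o = 0.621: τ_max = 16T/(π d_o³ (1−k⁴)), so d_o = [16T/(π τ_allow (1−k⁴))]^(1/3) = [16·481.0/(π·2.84×10^7·0.8513)]^(1/3) = 0.04662 m.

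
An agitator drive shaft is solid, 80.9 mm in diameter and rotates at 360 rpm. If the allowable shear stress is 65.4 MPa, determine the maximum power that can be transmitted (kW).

J = πd⁴/32 = π(0.0809)⁴/32 = 4.205×10^-6 m⁴.
T_max = τ_allow·J/r = 6.54×10^7 × 4.205×10^-6 / 0.0404 = 6799 N·m.
ω = 2π·360/60 = 37.70 rad/s, so P_max = T_max·ω = 2.563×10^5 W.

256 kW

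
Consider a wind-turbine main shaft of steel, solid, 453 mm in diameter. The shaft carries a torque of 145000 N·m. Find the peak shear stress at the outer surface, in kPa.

J = πd⁴/32 = π(0.453)⁴/32 = 4.134×10^-3 m⁴.
τ_max = T·r/J = 145000 × 0.227 / 4.134×10^-3 = 7.944×10^6 Pa.

7940 kPa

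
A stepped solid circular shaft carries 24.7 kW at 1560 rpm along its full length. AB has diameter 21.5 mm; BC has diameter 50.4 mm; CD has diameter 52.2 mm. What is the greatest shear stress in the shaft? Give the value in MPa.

ω = 2π·1560/60 = 163.4 rad/s, so T = P/ω = 24.7×10³ / 163.4 = 151.2 N·m.
Under the same torque, τ_max = 16T/(πd³) is largest where d is smallest — segment AB (d = 21.5 mm).
τ_max = 16·151.2/(π·(0.0215)³) = 7.748×10^7 Pa.

77.5 MPa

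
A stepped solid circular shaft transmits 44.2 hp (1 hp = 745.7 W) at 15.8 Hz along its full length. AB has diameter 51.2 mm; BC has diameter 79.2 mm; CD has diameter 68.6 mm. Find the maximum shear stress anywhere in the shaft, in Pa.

1.26e7 Pa

ω = 2π·15.8 = 99.27 rad/s, so T = P/ω = 44.2×745.7 / 99.27 = 332.0 N·m.
Under the same torque, τ_max = 16T/(πd³) is largest where d is smallest — segment AB (d = 51.2 mm).
τ_max = 16·332.0/(π·(0.0512)³) = 1.260×10^7 Pa.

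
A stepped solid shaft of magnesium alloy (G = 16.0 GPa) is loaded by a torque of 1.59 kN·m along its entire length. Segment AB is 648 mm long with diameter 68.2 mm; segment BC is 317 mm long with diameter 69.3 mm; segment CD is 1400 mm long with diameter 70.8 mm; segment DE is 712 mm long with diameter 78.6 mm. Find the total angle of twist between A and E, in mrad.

120 mrad

J_AB = π(0.0682)⁴/32 = 2.12×10^-6 m⁴; J_BC = π(0.0693)⁴/32 = 2.26×10^-6 m⁴; J_CD = π(0.0708)⁴/32 = 2.47×10^-6 m⁴; J_DE = π(0.0786)⁴/32 = 3.75×10^-6 m⁴.
θ = (T/G)·Σ L_i/J_i = (1590/16.0×10⁹)·(0.648/2.12×10^-6 + 0.317/2.26×10^-6 + 1.40/2.47×10^-6 + 0.712/3.75×10^-6) = 0.1195 rad.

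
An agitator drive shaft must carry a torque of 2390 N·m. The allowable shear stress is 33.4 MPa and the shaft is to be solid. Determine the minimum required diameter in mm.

For a solid shaft τ_max = 16T/(πd³), so d = (16T/(π τ_allow))^(1/3) = (16·2390/(π·3.34×10^7))^(1/3) = 0.07143 m.

71.4 mm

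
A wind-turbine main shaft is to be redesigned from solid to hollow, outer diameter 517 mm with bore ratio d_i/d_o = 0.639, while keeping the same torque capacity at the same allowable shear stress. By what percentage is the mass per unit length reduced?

Equal τ_max and T ⇒ the solid shaft needs d_s³ = d_o³(1−k⁴), so d_s = 517·(1−0.639⁴)^(1/3) = 486.5 mm.
Area ratio A_h/A_s = d_o²(1−k²)/d_s² = (1−k²)/(1−k⁴)^(2/3) = 0.6682.
Mass saving = 1 − 0.6682 = 33.2 %.

33.2 %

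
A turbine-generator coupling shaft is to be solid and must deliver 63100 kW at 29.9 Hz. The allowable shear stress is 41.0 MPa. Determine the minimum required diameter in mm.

ω = 2π·29.9 = 187.9 rad/s, so T = P/ω = 63100×10³ / 187.9 = 335900 N·m.
For a solid shaft τ_max = 16T/(πd³), so d = (16T/(π τ_allow))^(1/3) = (16·335900/(π·4.10×10^7))^(1/3) = 0.3468 m.

347 mm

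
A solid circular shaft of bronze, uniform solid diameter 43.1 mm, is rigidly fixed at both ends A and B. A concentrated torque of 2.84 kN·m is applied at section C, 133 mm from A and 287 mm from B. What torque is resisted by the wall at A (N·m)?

With uniform GJ and both ends fixed, compatibility θ_AC = θ_CB gives T_A·a = T_B·b, together with T_A + T_B = T₀.
T_A = T₀·b/(a+b) = 2840·287/420.0 = 1941 N·m; T_B = 899.3 N·m.

1940 N·m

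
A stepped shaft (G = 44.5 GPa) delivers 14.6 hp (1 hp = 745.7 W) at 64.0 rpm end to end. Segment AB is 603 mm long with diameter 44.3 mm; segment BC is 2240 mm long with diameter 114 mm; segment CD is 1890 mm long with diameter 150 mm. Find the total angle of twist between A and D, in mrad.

64.5 mrad

ω = 2π·64.0/60 = 6.702 rad/s, so T = P/ω = 14.6×745.7 / 6.702 = 1624 N·m.
J_AB = π(0.0443)⁴/32 = 3.78×10^-7 m⁴; J_BC = π(0.114)⁴/32 = 1.66×10^-5 m⁴; J_CD = π(0.150)⁴/32 = 4.97×10^-5 m⁴.
θ = (T/G)·Σ L_i/J_i = (1624/44.5×10⁹)·(0.603/3.78×10^-7 + 2.24/1.66×10^-5 + 1.89/4.97×10^-5) = 0.06454 rad.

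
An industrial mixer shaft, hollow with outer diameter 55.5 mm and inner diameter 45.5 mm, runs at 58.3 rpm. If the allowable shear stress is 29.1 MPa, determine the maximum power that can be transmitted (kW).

J = π(d_o⁴ − d_i⁴)/32 = π(0.0555⁴ − 0.0455⁴)/32 = 5.107×10^-7 m⁴.
T_max = τ_allow·J/r = 2.91×10^7 × 5.107×10^-7 / 0.0278 = 535.6 N·m.
ω = 2π·58.3/60 = 6.105 rad/s, so P_max = T_max·ω = 3270 W.

3.27 kW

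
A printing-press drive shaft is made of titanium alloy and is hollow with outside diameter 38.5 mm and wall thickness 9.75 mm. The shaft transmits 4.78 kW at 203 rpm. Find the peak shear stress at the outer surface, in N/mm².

21.3 N/mm²

ω = 2π·203/60 = 21.26 rad/s, so T = P/ω = 4.78×10³ / 21.26 = 224.9 N·m.
J = π(d_o⁴ − d_i⁴)/32 = π(0.0385⁴ − 0.0190⁴)/32 = 2.029×10^-7 m⁴.
τ_max = T·r/J = 224.9 × 0.0192 / 2.029×10^-7 = 2.133×10^7 Pa.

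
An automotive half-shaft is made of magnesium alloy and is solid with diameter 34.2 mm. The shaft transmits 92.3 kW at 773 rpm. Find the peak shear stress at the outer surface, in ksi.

ω = 2π·773/60 = 80.95 rad/s, so T = P/ω = 92.3×10³ / 80.95 = 1140 N·m.
J = πd⁴/32 = π(0.0342)⁴/32 = 1.343×10^-7 m⁴.
τ_max = T·r/J = 1140 × 0.0171 / 1.343×10^-7 = 1.452×10^8 Pa.

21.1 ksi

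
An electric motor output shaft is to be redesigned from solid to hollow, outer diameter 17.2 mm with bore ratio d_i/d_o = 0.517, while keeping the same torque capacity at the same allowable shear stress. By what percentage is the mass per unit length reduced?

23.0 %

Equal τ_max and T ⇒ the solid shaft needs d_s³ = d_o³(1−k⁴), so d_s = 17.2·(1−0.517⁴)^(1/3) = 16.78 mm.
Area ratio A_h/A_s = d_o²(1−k²)/d_s² = (1−k²)/(1−k⁴)^(2/3) = 0.7698.
Mass saving = 1 − 0.7698 = 23.0 %.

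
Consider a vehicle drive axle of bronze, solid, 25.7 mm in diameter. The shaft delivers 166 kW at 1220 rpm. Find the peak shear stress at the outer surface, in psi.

56500 psi

ω = 2π·1220/60 = 127.8 rad/s, so T = P/ω = 166×10³ / 127.8 = 1299 N·m.
J = πd⁴/32 = π(0.0257)⁴/32 = 4.283×10^-8 m⁴.
τ_max = T·r/J = 1299 × 0.0129 / 4.283×10^-8 = 3.898×10^8 Pa.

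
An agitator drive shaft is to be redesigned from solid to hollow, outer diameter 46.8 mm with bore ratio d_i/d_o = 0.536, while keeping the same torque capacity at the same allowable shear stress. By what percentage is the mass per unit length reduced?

Equal τ_max and T ⇒ the solid shaft needs d_s³ = d_o³(1−k⁴), so d_s = 46.8·(1−0.536⁴)^(1/3) = 45.48 mm.
Area ratio A_h/A_s = d_o²(1−k²)/d_s² = (1−k²)/(1−k⁴)^(2/3) = 0.7548.
Mass saving = 1 − 0.7548 = 24.5 %.

24.5 %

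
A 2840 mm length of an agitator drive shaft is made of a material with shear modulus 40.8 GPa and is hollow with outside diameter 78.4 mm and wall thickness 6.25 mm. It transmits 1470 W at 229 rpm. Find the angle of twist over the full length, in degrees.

0.132°

ω = 2π·229/60 = 23.98 rad/s, so T = P/ω = 1470 / 23.98 = 61.30 N·m.
J = π(d_o⁴ − d_i⁴)/32 = π(0.0784⁴ − 0.0659⁴)/32 = 1.857×10^-6 m⁴.
θ = T·L/(G·J) = 61.30 × 2.84 / (40.8×10⁹ × 1.857×10^-6) = 2.297×10^-3 rad.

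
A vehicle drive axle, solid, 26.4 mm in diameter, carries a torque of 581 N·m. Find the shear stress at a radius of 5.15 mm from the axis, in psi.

9100 psi

J = πd⁴/32 = π(0.0264)⁴/32 = 4.769×10^-8 m⁴.
Shear stress varies linearly with radius: τ = T·r/J = 581.0 × 0.00515 / 4.769×10^-8 = 6.274×10^7 Pa.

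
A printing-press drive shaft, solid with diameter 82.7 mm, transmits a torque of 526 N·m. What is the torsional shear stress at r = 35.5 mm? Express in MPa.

J = πd⁴/32 = π(0.0827)⁴/32 = 4.592×10^-6 m⁴.
Shear stress varies linearly with radius: τ = T·r/J = 526.0 × 0.0355 / 4.592×10^-6 = 4.066×10^6 Pa.

4.07 MPa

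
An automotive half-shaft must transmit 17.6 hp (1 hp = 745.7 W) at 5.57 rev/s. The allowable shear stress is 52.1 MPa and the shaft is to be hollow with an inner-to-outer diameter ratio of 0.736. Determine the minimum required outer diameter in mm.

ω = 2π·5.57 = 35.00 rad/s, so T = P/ω = 17.6×745.7 / 35.00 = 375.0 N·m.
For a hollow shaft with d_i/d_o = 0.736: τ_max = 16T/(π d_o³ (1−k⁴)), so d_o = [16T/(π τ_allow (1−k⁴))]^(1/3) = [16·375.0/(π·5.21×10^7·0.7066)]^(1/3) = 0.03730 m.

37.3 mm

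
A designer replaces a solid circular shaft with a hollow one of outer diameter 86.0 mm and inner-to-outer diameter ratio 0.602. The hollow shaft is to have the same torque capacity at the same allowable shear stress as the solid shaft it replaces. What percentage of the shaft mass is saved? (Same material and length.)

30.0 %

Equal τ_max and T ⇒ the solid shaft needs d_s³ = d_o³(1−k⁴), so d_s = 86.0·(1−0.602⁴)^(1/3) = 82.06 mm.
Area ratio A_h/A_s = d_o²(1−k²)/d_s² = (1−k²)/(1−k⁴)^(2/3) = 0.7003.
Mass saving = 1 − 0.7003 = 30.0 %.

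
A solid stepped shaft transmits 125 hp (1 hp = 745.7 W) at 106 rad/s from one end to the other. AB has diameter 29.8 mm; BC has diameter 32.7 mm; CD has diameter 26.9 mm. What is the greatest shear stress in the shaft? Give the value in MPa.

ω = 106 rad/s, so T = P/ω = 125×745.7 / 106.0 = 879.4 N·m.
Under the same torque, τ_max = 16T/(πd³) is largest where d is smallest — segment CD (d = 26.9 mm).
τ_max = 16·879.4/(π·(0.0269)³) = 2.301×10^8 Pa.

230 MPa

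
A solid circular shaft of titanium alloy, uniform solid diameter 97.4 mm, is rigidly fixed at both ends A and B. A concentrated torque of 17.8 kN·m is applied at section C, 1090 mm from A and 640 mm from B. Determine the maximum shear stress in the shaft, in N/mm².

With uniform GJ and both ends fixed, compatibility θ_AC = θ_CB gives T_A·a = T_B·b, together with T_A + T_B = T₀.
T_A = T₀·b/(a+b) = 17800·640/1730 = 6585 N·m; T_B = 11220 N·m.
τ in each portion: τ_AC = 3.63×10^7 Pa, τ_CB = 6.18×10^7 Pa; maximum is in CB.
τ_max = T_CB·r/J = 11220·0.0487/8.84×10^-6 = 6.181×10^7 Pa.

61.8 N/mm²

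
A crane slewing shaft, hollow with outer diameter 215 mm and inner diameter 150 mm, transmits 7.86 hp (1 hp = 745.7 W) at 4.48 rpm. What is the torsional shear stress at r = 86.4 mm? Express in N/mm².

ω = 2π·4.48/60 = 0.4691 rad/s, so T = P/ω = 7.86×745.7 / 0.4691 = 12490 N·m.
J = π(d_o⁴ − d_i⁴)/32 = π(0.215⁴ − 0.150⁴)/32 = 1.601×10^-4 m⁴.
Shear stress varies linearly with radius: τ = T·r/J = 12490 × 0.0864 / 1.601×10^-4 = 6.743×10^6 Pa.

6.74 N/mm²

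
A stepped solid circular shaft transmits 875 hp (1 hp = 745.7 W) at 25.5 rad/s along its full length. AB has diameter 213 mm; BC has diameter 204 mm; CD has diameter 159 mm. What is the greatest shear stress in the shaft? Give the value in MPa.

32.4 MPa

ω = 25.5 rad/s, so T = P/ω = 875×745.7 / 25.50 = 25590 N·m.
Under the same torque, τ_max = 16T/(πd³) is largest where d is smallest — segment CD (d = 159 mm).
τ_max = 16·25590/(π·(0.159)³) = 3.242×10^7 Pa.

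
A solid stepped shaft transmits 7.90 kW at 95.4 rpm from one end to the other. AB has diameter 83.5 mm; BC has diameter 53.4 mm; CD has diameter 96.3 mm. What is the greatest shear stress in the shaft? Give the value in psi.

ω = 2π·95.4/60 = 9.990 rad/s, so T = P/ω = 7.90×10³ / 9.990 = 790.8 N·m.
Under the same torque, τ_max = 16T/(πd³) is largest where d is smallest — segment BC (d = 53.4 mm).
τ_max = 16·790.8/(π·(0.0534)³) = 2.645×10^7 Pa.

3840 psi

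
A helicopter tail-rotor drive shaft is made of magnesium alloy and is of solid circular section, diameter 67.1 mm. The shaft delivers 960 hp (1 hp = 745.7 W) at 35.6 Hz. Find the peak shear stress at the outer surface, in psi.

7830 psi

ω = 2π·35.6 = 223.7 rad/s, so T = P/ω = 960×745.7 / 223.7 = 3200 N·m.
J = πd⁴/32 = π(0.0671)⁴/32 = 1.990×10^-6 m⁴.
τ_max = T·r/J = 3200 × 0.0335 / 1.990×10^-6 = 5.395×10^7 Pa.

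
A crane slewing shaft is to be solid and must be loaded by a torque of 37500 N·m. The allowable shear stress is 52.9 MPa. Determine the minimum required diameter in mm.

153 mm

For a solid shaft τ_max = 16T/(πd³), so d = (16T/(π τ_allow))^(1/3) = (16·37500/(π·5.29×10^7))^(1/3) = 0.1534 m.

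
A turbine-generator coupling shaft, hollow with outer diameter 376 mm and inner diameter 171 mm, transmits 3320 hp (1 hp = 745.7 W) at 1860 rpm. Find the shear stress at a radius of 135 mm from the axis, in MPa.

0.914 MPa

ω = 2π·1860/60 = 194.8 rad/s, so T = P/ω = 3320×745.7 / 194.8 = 12710 N·m.
J = π(d_o⁴ − d_i⁴)/32 = π(0.376⁴ − 0.171⁴)/32 = 1.878×10^-3 m⁴.
Shear stress varies linearly with radius: τ = T·r/J = 12710 × 0.135 / 1.878×10^-3 = 9.135×10^5 Pa.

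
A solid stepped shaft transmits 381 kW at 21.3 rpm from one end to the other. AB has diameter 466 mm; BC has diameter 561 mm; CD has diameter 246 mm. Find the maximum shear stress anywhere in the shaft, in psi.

8480 psi

ω = 2π·21.3/60 = 2.231 rad/s, so T = P/ω = 381×10³ / 2.231 = 170800 N·m.
Under the same torque, τ_max = 16T/(πd³) is largest where d is smallest — segment CD (d = 246 mm).
τ_max = 16·170800/(π·(0.246)³) = 5.844×10^7 Pa.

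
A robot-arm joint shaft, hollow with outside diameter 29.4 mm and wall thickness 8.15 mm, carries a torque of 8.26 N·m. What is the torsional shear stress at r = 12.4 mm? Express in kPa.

1450 kPa

J = π(d_o⁴ − d_i⁴)/32 = π(0.0294⁴ − 0.0131⁴)/32 = 7.046×10^-8 m⁴.
Shear stress varies linearly with radius: τ = T·r/J = 8.260 × 0.0124 / 7.046×10^-8 = 1.454×10^6 Pa.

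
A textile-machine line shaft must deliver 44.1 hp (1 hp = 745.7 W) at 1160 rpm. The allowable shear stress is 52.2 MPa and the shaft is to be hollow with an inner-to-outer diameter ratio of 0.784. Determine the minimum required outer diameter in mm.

34.9 mm

ω = 2π·1160/60 = 121.5 rad/s, so T = P/ω = 44.1×745.7 / 121.5 = 270.7 N·m.
For a hollow shaft with d_i/d_o = 0.784: τ_max = 16T/(π d_o³ (1−k⁴)), so d_o = [16T/(π τ_allow (1−k⁴))]^(1/3) = [16·270.7/(π·5.22×10^7·0.6222)]^(1/3) = 0.03488 m.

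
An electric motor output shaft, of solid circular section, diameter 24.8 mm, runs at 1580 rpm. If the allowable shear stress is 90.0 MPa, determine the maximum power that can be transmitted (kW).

44.6 kW

J = πd⁴/32 = π(0.0248)⁴/32 = 3.714×10^-8 m⁴.
T_max = τ_allow·J/r = 9.00×10^7 × 3.714×10^-8 / 0.0124 = 269.5 N·m.
ω = 2π·1580/60 = 165.5 rad/s, so P_max = T_max·ω = 4.460×10^4 W.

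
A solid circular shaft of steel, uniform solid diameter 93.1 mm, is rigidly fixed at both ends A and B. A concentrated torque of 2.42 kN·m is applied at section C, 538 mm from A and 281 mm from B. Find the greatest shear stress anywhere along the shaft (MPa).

10.0 MPa

With uniform GJ and both ends fixed, compatibility θ_AC = θ_CB gives T_A·a = T_B·b, together with T_A + T_B = T₀.
T_A = T₀·b/(a+b) = 2420·281/819.0 = 830.3 N·m; T_B = 1590 N·m.
τ in each portion: τ_AC = 5.24×10^6 Pa, τ_CB = 1.00×10^7 Pa; maximum is in CB.
τ_max = T_CB·r/J = 1590·0.0465/7.38×10^-6 = 1.003×10^7 Pa.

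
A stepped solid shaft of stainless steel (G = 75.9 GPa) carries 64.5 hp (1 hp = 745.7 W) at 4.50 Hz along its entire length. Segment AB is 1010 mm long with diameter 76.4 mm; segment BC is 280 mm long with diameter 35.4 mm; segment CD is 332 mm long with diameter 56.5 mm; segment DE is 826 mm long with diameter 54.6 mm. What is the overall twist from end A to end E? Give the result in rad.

ω = 2π·4.50 = 28.27 rad/s, so T = P/ω = 64.5×745.7 / 28.27 = 1701 N·m.
J_AB = π(0.0764)⁴/32 = 3.34×10^-6 m⁴; J_BC = π(0.0354)⁴/32 = 1.54×10^-7 m⁴; J_CD = π(0.0565)⁴/32 = 1.00×10^-6 m⁴; J_DE = π(0.0546)⁴/32 = 8.73×10^-7 m⁴.
θ = (T/G)·Σ L_i/J_i = (1701/75.9×10⁹)·(1.01/3.34×10^-6 + 0.280/1.54×10^-7 + 0.332/1.00×10^-6 + 0.826/8.73×10^-7) = 0.07613 rad.

0.0761 rad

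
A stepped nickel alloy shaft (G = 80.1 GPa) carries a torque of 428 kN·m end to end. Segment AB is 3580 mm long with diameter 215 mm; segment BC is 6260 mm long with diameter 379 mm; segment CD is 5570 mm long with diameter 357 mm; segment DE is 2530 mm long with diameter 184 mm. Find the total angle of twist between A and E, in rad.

J_AB = π(0.215)⁴/32 = 2.10×10^-4 m⁴; J_BC = π(0.379)⁴/32 = 2.03×10^-3 m⁴; J_CD = π(0.357)⁴/32 = 1.59×10^-3 m⁴; J_DE = π(0.184)⁴/32 = 1.13×10^-4 m⁴.
θ = (T/G)·Σ L_i/J_i = (428000/80.1×10⁹)·(3.58/2.10×10^-4 + 6.26/2.03×10^-3 + 5.57/1.59×10^-3 + 2.53/1.13×10^-4) = 0.2465 rad.

0.246 rad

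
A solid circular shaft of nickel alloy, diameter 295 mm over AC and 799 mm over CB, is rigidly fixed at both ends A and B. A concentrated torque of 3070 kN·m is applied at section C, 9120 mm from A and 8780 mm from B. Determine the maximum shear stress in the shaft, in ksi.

4.37 ksi

Compatibility: T_A·a/J_AC = T_B·b/J_CB with T_A + T_B = T₀.
J_AC = 7.44×10^-4 m⁴, J_CB = 0.0400 m⁴, so T_A = T₀·(J_AC/a)/((J_AC/a)+(J_CB/b)) = 53960 N·m, T_B = 3.016e6 N·m.
τ in each portion: τ_AC = 1.07×10^7 Pa, τ_CB = 3.01×10^7 Pa; maximum is in CB.
τ_max = T_CB·r/J = 3.016e6·0.400/0.0400 = 3.011×10^7 Pa.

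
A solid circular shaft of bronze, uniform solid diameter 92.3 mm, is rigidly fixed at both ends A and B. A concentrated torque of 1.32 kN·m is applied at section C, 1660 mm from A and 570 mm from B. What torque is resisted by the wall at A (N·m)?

With uniform GJ and both ends fixed, compatibility θ_AC = θ_CB gives T_A·a = T_B·b, together with T_A + T_B = T₀.
T_A = T₀·b/(a+b) = 1320·570/2230 = 337.4 N·m; T_B = 982.6 N·m.

337 N·m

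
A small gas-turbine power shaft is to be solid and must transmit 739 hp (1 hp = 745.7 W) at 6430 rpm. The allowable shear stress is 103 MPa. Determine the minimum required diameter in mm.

ω = 2π·6430/60 = 673.3 rad/s, so T = P/ω = 739×745.7 / 673.3 = 818.4 N·m.
For a solid shaft τ_max = 16T/(πd³), so d = (16T/(π τ_allow))^(1/3) = (16·818.4/(π·1.03×10^8))^(1/3) = 0.03433 m.

34.3 mm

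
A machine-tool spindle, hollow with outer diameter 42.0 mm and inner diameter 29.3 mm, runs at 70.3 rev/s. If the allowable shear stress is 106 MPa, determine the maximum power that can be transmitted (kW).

520 kW

J = π(d_o⁴ − d_i⁴)/32 = π(0.0420⁴ − 0.0293⁴)/32 = 2.331×10^-7 m⁴.
T_max = τ_allow·J/r = 1.06×10^8 × 2.331×10^-7 / 0.0210 = 1177 N·m.
ω = 2π·70.3 = 441.7 rad/s, so P_max = T_max·ω = 5.198×10^5 W.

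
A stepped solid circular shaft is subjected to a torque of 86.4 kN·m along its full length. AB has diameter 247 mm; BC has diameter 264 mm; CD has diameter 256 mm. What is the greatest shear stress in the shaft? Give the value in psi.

4240 psi

Under the same torque, τ_max = 16T/(πd³) is largest where d is smallest — segment AB (d = 247 mm).
τ_max = 16·86400/(π·(0.247)³) = 2.920×10^7 Pa.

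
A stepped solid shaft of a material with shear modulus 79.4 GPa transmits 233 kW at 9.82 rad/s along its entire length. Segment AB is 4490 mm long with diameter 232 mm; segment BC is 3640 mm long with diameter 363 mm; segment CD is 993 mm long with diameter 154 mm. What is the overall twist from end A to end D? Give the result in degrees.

0.615°

ω = 9.82 rad/s, so T = P/ω = 233×10³ / 9.820 = 23730 N·m.
J_AB = π(0.232)⁴/32 = 2.84×10^-4 m⁴; J_BC = π(0.363)⁴/32 = 1.70×10^-3 m⁴; J_CD = π(0.154)⁴/32 = 5.52×10^-5 m⁴.
θ = (T/G)·Σ L_i/J_i = (23730/79.4×10⁹)·(4.49/2.84×10^-4 + 3.64/1.70×10^-3 + 0.993/5.52×10^-5) = 0.01073 rad.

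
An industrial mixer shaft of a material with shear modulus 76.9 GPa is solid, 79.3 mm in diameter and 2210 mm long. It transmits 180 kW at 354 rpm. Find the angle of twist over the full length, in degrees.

ω = 2π·354/60 = 37.07 rad/s, so T = P/ω = 180×10³ / 37.07 = 4856 N·m.
J = πd⁴/32 = π(0.0793)⁴/32 = 3.882×10^-6 m⁴.
θ = T·L/(G·J) = 4856 × 2.21 / (76.9×10⁹ × 3.882×10^-6) = 0.03594 rad.

2.06°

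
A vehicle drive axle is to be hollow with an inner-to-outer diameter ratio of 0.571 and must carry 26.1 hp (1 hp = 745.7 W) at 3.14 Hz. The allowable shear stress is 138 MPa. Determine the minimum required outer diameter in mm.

ω = 2π·3.14 = 19.73 rad/s, so T = P/ω = 26.1×745.7 / 19.73 = 986.5 N·m.
For a hollow shaft with d_i/d_o = 0.571: τ_max = 16T/(π d_o³ (1−k⁴)), so d_o = [16T/(π τ_allow (1−k⁴))]^(1/3) = [16·986.5/(π·1.38×10^8·0.8937)]^(1/3) = 0.03441 m.

34.4 mm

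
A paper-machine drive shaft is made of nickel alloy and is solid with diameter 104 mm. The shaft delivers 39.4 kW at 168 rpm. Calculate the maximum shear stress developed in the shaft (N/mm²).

ω = 2π·168/60 = 17.59 rad/s, so T = P/ω = 39.4×10³ / 17.59 = 2240 N·m.
J = πd⁴/32 = π(0.104)⁴/32 = 1.149×10^-5 m⁴.
τ_max = T·r/J = 2240 × 0.0520 / 1.149×10^-5 = 1.014×10^7 Pa.

10.1 N/mm²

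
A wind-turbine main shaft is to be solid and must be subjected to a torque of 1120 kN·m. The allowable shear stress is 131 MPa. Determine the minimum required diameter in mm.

352 mm

For a solid shaft τ_max = 16T/(πd³), so d = (16T/(π τ_allow))^(1/3) = (16·1.120e6/(π·1.31×10^8))^(1/3) = 0.3518 m.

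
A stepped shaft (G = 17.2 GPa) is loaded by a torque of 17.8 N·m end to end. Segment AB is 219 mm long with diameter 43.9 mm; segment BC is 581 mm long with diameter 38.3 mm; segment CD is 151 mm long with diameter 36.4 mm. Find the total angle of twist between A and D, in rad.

0.00437 rad

J_AB = π(0.0439)⁴/32 = 3.65×10^-7 m⁴; J_BC = π(0.0383)⁴/32 = 2.11×10^-7 m⁴; J_CD = π(0.0364)⁴/32 = 1.72×10^-7 m⁴.
θ = (T/G)·Σ L_i/J_i = (17.80/17.2×10⁹)·(0.219/3.65×10^-7 + 0.581/2.11×10^-7 + 0.151/1.72×10^-7) = 4.374×10^-3 rad.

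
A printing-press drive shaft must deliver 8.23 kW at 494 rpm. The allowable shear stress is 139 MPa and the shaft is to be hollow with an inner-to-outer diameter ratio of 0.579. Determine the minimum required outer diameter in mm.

18.7 mm

ω = 2π·494/60 = 51.73 rad/s, so T = P/ω = 8.23×10³ / 51.73 = 159.1 N·m.
For a hollow shaft with d_i/d_o = 0.579: τ_max = 16T/(π d_o³ (1−k⁴)), so d_o = [16T/(π τ_allow (1−k⁴))]^(1/3) = [16·159.1/(π·1.39×10^8·0.8876)]^(1/3) = 0.01873 m.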